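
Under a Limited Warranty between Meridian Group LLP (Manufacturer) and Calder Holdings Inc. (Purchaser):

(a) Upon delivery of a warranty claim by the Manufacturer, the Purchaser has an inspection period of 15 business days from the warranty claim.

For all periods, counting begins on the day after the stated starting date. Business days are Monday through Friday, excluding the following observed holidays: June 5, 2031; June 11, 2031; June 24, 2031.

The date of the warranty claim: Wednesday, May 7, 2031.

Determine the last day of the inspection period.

The last day of the inspection period: 15 business days after Wednesday, May 7, 2031, skipping weekends — May 8, May 9, May 12, May 13, …, May 26, May 27, May 28 — lands on Wednesday, May 28, 2031.

May 28, 2031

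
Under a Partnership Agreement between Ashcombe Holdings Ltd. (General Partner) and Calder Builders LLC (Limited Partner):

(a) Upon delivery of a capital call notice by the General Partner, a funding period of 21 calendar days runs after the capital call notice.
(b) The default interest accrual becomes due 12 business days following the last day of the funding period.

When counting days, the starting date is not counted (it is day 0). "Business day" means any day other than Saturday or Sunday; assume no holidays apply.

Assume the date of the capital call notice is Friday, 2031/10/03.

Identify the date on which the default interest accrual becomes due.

Adding 21 calendar days to 2031/10/03 gives 2031/10/24, which is the last day of the funding period.
From Friday, 2031/10/24, 12 business days (Oct 27, Oct 28, Oct 29, Oct 30, …, Nov 7, Nov 10, Nov 11, skipping weekends) brings us to Tuesday, 2031/11/11, which is the date on which the default interest accrual becomes due.

2031/11/11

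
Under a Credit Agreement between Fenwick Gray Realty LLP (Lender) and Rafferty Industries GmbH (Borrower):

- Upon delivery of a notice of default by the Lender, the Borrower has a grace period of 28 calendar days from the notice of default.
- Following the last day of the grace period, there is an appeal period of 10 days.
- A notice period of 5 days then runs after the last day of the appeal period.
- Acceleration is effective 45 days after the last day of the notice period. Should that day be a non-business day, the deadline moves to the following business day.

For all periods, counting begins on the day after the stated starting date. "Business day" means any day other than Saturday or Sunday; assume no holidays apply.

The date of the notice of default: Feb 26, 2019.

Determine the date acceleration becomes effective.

May 27, 2019

The last day of the grace period: Feb 26, 2019 + 28 days = Mar 26, 2019.
Adding 10 calendar days to Mar 26, 2019 gives Apr 5, 2019, which is the last day of the appeal period.
Adding 5 calendar days to Apr 5, 2019 gives Apr 10, 2019, which is the last day of the notice period.
Adding 45 calendar days to Apr 10, 2019 gives May 25, 2019, which is the date acceleration becomes effective. That falls on a Saturday, so it rolls to the next business day, Monday, May 27, 2019.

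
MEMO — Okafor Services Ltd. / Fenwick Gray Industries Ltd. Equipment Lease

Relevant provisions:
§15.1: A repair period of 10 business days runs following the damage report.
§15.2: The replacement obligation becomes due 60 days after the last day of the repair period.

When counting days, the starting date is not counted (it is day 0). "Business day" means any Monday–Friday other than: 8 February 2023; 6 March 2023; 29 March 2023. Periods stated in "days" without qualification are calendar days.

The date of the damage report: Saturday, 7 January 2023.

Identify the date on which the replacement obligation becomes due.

The last day of the repair period: counting 10 business days from Saturday, 7 January 2023 (Jan 9, Jan 10, Jan 11, Jan 12, Jan 13, Jan 16, Jan 17, Jan 18, Jan 19, Jan 20, skipping weekends) reaches Friday, 20 January 2023.
The date on which the replacement obligation becomes due: 60 calendar days after 20 January 2023 is 21 March 2023.

21 March 2023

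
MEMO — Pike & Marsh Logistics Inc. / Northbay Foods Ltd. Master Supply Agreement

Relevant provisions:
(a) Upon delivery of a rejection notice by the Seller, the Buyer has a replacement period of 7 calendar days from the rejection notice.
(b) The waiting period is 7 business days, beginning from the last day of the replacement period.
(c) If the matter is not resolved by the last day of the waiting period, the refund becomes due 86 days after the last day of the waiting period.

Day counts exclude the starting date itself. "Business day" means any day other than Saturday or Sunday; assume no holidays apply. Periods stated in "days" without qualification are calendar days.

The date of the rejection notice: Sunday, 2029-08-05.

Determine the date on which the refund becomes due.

2029-11-15

Adding 7 calendar days to 2029-08-05 gives 2029-08-12, which is the last day of the replacement period.
The last day of the waiting period: 7 business days after Sunday, 2029-08-12, skipping weekends — Aug 13, Aug 14, Aug 15, Aug 16, Aug 17, Aug 20, Aug 21 — lands on Tuesday, 2029-08-21.
The date on which the refund becomes due: 2029-08-21 + 86 days = 2029-11-15.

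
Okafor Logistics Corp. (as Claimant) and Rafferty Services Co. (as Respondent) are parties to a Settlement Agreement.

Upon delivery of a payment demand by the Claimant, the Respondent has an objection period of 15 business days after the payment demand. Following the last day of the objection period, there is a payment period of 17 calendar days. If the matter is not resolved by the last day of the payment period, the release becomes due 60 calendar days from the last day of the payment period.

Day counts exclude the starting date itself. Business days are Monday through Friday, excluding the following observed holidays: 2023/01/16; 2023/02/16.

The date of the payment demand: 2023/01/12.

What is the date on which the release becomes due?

2023/04/21

The last day of the objection period: counting 15 business days from Thursday, 2023/01/12 (Jan 13, Jan 17, Jan 18, Jan 19, …, Feb 1, Feb 2, Feb 3, skipping weekends and the listed holiday on Jan 16) reaches Friday, 2023/02/03.
The last day of the payment period: 2023/02/03 + 17 days = 2023/02/20.
The date on which the release becomes due: 60 calendar days after 2023/02/20 is 2023/04/21.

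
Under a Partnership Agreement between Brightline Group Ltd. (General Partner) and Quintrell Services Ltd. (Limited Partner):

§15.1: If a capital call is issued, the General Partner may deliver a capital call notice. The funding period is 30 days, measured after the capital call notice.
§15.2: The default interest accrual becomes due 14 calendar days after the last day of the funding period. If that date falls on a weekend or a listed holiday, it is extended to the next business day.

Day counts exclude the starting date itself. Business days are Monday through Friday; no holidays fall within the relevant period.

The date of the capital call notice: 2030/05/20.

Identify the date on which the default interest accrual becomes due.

The last day of the funding period: 30 calendar days after 2030/05/20 is 2030/06/19.
The date on which the default interest accrual becomes due: 14 calendar days after 2030/06/19 is 2030/07/03. 2030/07/03 is a Wednesday, so no roll-forward applies.

2030/07/03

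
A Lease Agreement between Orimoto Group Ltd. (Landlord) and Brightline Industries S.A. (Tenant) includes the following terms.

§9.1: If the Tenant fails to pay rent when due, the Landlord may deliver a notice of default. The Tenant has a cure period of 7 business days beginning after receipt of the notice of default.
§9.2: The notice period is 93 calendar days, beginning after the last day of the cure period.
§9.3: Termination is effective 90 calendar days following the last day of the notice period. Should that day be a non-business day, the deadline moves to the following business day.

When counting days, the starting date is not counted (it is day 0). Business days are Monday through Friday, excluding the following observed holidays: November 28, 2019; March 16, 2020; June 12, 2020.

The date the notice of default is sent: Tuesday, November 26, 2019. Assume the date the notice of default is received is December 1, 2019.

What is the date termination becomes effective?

June 10, 2020

The last day of the cure period: counting 7 business days from Sunday, December 1, 2019 (Dec 2, Dec 3, Dec 4, Dec 5, Dec 6, Dec 9, Dec 10, skipping weekends) reaches Tuesday, December 10, 2019.
The last day of the notice period: 93 calendar days after December 10, 2019 is March 12, 2020.
The date termination becomes effective: March 12, 2020 + 90 days = June 10, 2020. June 10, 2020 is a Wednesday and is not a listed holiday, so no roll-forward applies.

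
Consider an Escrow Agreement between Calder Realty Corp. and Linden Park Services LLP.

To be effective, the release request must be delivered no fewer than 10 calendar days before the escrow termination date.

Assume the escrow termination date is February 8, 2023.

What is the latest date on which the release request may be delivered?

January 29, 2023

February 8, 2023 minus 10 days is January 29, 2023.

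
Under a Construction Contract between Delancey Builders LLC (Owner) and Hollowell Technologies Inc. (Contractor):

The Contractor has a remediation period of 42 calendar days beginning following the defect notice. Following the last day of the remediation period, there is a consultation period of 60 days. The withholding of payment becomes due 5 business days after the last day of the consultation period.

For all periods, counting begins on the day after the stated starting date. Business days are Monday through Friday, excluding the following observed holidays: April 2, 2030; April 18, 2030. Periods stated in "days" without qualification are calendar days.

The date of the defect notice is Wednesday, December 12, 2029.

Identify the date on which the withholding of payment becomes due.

The last day of the remediation period: 42 calendar days after December 12, 2029 is January 23, 2030.
The last day of the consultation period: 60 calendar days after January 23, 2030 is March 24, 2030.
The date on which the withholding of payment becomes due: 5 business days after Sunday, March 24, 2030, skipping weekends — Mar 25, Mar 26, Mar 27, Mar 28, Mar 29 — lands on Friday, March 29, 2030.

March 29, 2030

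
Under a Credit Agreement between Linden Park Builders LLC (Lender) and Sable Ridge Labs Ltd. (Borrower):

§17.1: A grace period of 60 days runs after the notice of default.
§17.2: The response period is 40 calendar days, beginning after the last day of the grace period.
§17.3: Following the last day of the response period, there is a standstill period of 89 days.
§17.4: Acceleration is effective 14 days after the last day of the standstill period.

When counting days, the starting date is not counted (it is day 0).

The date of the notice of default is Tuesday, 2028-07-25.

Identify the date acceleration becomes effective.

Adding 60 calendar days to 2028-07-25 gives 2028-09-23, which is the last day of the grace period.
The last day of the response period: 40 calendar days after 2028-09-23 is 2028-11-02.
The last day of the standstill period: 2028-11-02 + 89 days = 2029-01-30.
The date acceleration becomes effective: 2029-01-30 + 14 days = 2029-02-13.

2029-02-13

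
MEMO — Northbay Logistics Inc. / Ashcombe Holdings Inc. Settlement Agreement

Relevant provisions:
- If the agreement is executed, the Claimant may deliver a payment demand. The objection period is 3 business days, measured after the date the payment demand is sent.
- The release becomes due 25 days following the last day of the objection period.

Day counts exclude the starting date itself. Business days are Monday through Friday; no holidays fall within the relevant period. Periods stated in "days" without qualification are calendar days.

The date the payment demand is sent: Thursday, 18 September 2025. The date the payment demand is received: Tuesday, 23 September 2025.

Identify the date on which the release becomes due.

18 October 2025

The last day of the objection period: counting 3 business days from Thursday, 18 September 2025 (Sep 19, Sep 22, Sep 23, skipping weekends) reaches Tuesday, 23 September 2025.
The date on which the release becomes due: 23 September 2025 + 25 days = 18 October 2025.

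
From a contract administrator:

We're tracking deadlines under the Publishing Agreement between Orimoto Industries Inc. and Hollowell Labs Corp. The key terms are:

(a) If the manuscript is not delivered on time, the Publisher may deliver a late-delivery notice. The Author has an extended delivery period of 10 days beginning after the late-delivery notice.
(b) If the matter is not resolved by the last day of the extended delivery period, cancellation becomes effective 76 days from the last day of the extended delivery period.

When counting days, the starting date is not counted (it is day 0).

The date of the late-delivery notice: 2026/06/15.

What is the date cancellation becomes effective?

2026/09/09

Adding 10 calendar days to 2026/06/15 gives 2026/06/25, which is the last day of the extended delivery period.
Adding 76 calendar days to 2026/06/25 gives 2026/09/09, which is the date cancellation becomes effective.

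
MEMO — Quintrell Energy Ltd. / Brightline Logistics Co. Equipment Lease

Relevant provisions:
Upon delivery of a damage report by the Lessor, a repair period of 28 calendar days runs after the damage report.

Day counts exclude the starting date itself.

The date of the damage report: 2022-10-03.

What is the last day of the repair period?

2022-10-31

The last day of the repair period: 2022-10-03 + 28 days = 2022-10-31.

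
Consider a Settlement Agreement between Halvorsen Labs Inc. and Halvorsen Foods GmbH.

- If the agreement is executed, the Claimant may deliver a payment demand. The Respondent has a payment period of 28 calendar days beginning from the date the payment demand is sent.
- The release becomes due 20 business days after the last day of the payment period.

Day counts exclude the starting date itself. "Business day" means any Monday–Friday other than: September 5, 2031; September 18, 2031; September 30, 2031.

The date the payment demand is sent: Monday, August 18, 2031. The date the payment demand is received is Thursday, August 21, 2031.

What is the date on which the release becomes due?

The last day of the payment period: August 18, 2031 + 28 days = September 15, 2031.
The date on which the release becomes due: counting 20 business days from Monday, September 15, 2031 (Sep 16, Sep 17, Sep 19, Sep 22, …, Oct 13, Oct 14, Oct 15, skipping weekends and the listed holidays on Sep 18, Sep 30) reaches Wednesday, October 15, 2031.

October 15, 2031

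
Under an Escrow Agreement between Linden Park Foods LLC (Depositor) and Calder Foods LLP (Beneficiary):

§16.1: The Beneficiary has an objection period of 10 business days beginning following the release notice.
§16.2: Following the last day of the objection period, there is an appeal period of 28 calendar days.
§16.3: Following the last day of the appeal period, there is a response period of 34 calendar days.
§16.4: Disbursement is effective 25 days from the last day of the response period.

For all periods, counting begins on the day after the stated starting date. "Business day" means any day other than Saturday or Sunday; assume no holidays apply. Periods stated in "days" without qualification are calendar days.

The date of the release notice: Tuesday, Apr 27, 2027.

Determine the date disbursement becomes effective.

From Tuesday, Apr 27, 2027, 10 business days (Apr 28, Apr 29, Apr 30, May 3, May 4, May 5, May 6, May 7, May 10, May 11, skipping weekends) brings us to Tuesday, May 11, 2027, which is the last day of the objection period.
The last day of the appeal period: 28 calendar days after May 11, 2027 is Jun 8, 2027.
The last day of the response period: 34 calendar days after Jun 8, 2027 is Jul 12, 2027.
The date disbursement becomes effective: 25 calendar days after Jul 12, 2027 is Aug 6, 2027.

Aug 6, 2027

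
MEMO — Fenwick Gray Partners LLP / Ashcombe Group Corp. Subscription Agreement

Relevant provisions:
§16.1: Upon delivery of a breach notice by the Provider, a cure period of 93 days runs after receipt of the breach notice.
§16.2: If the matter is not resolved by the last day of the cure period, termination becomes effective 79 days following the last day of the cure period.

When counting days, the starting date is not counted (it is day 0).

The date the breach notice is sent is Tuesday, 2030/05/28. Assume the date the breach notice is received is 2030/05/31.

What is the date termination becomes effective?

Adding 93 calendar days to 2030/05/31 gives 2030/09/01, which is the last day of the cure period.
Adding 79 calendar days to 2030/09/01 gives 2030/11/19, which is the date termination becomes effective.

2030/11/19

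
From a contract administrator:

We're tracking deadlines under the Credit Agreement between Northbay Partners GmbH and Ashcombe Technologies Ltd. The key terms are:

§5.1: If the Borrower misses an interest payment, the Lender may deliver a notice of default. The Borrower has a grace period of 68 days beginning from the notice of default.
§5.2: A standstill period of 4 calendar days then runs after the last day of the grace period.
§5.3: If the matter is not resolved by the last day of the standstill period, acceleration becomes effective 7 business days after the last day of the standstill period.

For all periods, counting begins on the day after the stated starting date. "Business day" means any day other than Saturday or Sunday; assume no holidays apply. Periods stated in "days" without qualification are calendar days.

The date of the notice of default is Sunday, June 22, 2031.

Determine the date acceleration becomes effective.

The last day of the grace period: 68 calendar days after June 22, 2031 is August 29, 2031.
The last day of the standstill period: 4 calendar days after August 29, 2031 is September 2, 2031.
The date acceleration becomes effective: counting 7 business days from Tuesday, September 2, 2031 (Sep 3, Sep 4, Sep 5, Sep 8, Sep 9, Sep 10, Sep 11, skipping weekends) reaches Thursday, September 11, 2031.

September 11, 2031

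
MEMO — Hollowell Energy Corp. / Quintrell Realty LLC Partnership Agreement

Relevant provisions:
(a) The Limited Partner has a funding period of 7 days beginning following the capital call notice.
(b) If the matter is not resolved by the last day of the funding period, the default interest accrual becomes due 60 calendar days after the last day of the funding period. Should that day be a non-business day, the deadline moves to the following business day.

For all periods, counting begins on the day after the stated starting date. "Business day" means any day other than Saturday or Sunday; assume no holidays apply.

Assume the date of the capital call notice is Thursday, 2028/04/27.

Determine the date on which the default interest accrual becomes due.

2028/07/03

The last day of the funding period: 7 calendar days after 2028/04/27 is 2028/05/04.
Adding 60 calendar days to 2028/05/04 gives 2028/07/03, which is the date on which the default interest accrual becomes due. 2028/07/03 is a Monday, so no roll-forward applies.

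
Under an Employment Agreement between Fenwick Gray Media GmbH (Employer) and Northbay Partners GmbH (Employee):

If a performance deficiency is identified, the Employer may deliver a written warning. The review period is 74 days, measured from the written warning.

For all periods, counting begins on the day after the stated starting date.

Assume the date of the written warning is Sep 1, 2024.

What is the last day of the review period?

Nov 14, 2024

The last day of the review period: Sep 1, 2024 + 74 days = Nov 14, 2024.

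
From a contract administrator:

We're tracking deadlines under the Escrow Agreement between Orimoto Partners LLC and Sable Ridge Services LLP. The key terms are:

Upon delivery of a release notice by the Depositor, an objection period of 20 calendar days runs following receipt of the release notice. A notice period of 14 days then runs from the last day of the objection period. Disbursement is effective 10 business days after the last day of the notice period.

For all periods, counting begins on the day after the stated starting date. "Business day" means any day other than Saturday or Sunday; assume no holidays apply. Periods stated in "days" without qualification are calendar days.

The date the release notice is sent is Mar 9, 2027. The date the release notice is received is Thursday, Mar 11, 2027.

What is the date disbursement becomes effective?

Apr 28, 2027

Adding 20 calendar days to Mar 11, 2027 gives Mar 31, 2027, which is the last day of the objection period.
The last day of the notice period: 14 calendar days after Mar 31, 2027 is Apr 14, 2027.
From Wednesday, Apr 14, 2027, 10 business days (Apr 15, Apr 16, Apr 19, Apr 20, Apr 21, Apr 22, Apr 23, Apr 26, Apr 27, Apr 28, skipping weekends) brings us to Wednesday, Apr 28, 2027, which is the date disbursement becomes effective.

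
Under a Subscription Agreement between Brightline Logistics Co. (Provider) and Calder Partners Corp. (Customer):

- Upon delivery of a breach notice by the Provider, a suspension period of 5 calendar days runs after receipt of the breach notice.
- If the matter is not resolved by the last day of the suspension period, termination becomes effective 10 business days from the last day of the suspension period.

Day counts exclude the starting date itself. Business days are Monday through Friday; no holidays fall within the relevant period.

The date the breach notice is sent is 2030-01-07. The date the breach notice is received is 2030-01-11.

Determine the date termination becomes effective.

The last day of the suspension period: 5 calendar days after 2030-01-11 is 2030-01-16.
The date termination becomes effective: 10 business days after Wednesday, 2030-01-16, skipping weekends — Jan 17, Jan 18, Jan 21, Jan 22, Jan 23, Jan 24, Jan 25, Jan 28, Jan 29, Jan 30 — lands on Wednesday, 2030-01-30.

2030-01-30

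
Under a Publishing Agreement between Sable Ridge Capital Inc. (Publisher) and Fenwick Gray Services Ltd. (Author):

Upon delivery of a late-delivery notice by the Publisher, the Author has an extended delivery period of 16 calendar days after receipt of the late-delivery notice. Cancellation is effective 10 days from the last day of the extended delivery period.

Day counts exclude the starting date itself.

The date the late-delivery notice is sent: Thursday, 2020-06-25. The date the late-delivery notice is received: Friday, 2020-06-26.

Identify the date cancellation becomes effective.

The last day of the extended delivery period: 2020-06-26 + 16 days = 2020-07-12.
The date cancellation becomes effective: 10 calendar days after 2020-07-12 is 2020-07-22.

2020-07-22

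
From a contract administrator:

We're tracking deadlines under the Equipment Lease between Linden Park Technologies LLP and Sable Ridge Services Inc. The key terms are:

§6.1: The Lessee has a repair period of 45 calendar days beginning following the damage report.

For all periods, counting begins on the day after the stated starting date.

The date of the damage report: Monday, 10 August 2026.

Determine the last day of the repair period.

24 September 2026

The last day of the repair period: 10 August 2026 + 45 days = 24 September 2026.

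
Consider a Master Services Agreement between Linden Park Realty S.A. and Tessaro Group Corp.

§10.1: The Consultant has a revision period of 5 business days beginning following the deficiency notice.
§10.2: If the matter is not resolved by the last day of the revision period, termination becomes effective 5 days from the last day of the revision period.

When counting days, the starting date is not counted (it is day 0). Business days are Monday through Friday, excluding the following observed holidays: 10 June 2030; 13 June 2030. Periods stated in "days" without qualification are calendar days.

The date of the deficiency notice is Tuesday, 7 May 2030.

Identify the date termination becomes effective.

19 May 2030

The last day of the revision period: 5 business days after Tuesday, 7 May 2030, skipping weekends — May 8, May 9, May 10, May 13, May 14 — lands on Tuesday, 14 May 2030.
Adding 5 calendar days to 14 May 2030 gives 19 May 2030, which is the date termination becomes effective.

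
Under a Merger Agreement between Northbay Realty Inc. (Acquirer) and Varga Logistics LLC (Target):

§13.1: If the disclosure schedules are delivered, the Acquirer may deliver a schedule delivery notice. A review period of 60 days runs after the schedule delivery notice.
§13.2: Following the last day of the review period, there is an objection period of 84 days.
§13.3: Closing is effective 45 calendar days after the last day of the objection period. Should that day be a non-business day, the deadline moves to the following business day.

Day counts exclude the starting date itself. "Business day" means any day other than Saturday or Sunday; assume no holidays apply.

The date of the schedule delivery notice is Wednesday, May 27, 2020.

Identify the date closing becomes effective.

Adding 60 calendar days to May 27, 2020 gives Jul 26, 2020, which is the last day of the review period.
The last day of the objection period: 84 calendar days after Jul 26, 2020 is Oct 18, 2020.
The date closing becomes effective: 45 calendar days after Oct 18, 2020 is Dec 2, 2020. Dec 2, 2020 is a Wednesday, so no roll-forward applies.

Dec 2, 2020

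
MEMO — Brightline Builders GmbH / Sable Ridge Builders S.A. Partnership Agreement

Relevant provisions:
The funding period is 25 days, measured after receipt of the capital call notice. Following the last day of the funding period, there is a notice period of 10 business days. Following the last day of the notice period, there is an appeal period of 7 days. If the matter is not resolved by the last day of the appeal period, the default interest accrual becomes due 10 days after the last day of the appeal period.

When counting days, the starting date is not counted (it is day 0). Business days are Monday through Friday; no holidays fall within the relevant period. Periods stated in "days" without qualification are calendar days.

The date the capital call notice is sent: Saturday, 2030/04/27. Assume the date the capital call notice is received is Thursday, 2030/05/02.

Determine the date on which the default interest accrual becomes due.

The last day of the funding period: 2030/05/02 + 25 days = 2030/05/27.
The last day of the notice period: 10 business days after Monday, 2030/05/27, skipping weekends — May 28, May 29, May 30, May 31, Jun 3, Jun 4, Jun 5, Jun 6, Jun 7, Jun 10 — lands on Monday, 2030/06/10.
Adding 7 calendar days to 2030/06/10 gives 2030/06/17, which is the last day of the appeal period.
The date on which the default interest accrual becomes due: 2030/06/17 + 10 days = 2030/06/27.

2030/06/27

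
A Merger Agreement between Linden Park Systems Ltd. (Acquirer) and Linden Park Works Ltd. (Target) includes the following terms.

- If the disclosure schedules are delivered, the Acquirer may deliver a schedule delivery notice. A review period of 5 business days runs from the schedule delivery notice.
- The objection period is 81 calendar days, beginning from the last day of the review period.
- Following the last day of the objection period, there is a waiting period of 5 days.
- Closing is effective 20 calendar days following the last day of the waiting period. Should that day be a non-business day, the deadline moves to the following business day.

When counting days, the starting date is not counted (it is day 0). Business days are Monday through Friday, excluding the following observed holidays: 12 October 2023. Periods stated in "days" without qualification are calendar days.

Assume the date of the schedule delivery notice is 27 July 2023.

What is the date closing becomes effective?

From Thursday, 27 July 2023, 5 business days (Jul 28, Jul 31, Aug 1, Aug 2, Aug 3, skipping weekends) brings us to Thursday, 3 August 2023, which is the last day of the review period.
The last day of the objection period: 3 August 2023 + 81 days = 23 October 2023.
Adding 5 calendar days to 23 October 2023 gives 28 October 2023, which is the last day of the waiting period.
The date closing becomes effective: 20 calendar days after 28 October 2023 is 17 November 2023. 17 November 2023 is a Friday and is not a listed holiday, so no roll-forward applies.

17 November 2023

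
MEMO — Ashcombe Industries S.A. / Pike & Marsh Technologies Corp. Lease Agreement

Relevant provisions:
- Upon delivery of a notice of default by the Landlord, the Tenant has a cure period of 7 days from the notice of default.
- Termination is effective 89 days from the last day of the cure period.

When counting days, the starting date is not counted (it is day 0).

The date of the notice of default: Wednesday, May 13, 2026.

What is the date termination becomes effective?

The last day of the cure period: May 13, 2026 + 7 days = May 20, 2026.
The date termination becomes effective: 89 calendar days after May 20, 2026 is August 17, 2026.

August 17, 2026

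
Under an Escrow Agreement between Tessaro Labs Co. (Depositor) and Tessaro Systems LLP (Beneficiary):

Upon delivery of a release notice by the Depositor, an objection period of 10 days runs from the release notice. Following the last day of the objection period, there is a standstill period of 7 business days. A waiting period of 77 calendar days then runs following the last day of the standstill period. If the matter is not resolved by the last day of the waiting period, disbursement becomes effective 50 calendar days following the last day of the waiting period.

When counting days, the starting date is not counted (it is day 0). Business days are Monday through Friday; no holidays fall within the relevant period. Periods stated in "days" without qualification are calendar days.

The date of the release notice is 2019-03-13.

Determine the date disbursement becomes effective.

The last day of the objection period: 10 calendar days after 2019-03-13 is 2019-03-23.
From Saturday, 2019-03-23, 7 business days (Mar 25, Mar 26, Mar 27, Mar 28, Mar 29, Apr 1, Apr 2, skipping weekends) brings us to Tuesday, 2019-04-02, which is the last day of the standstill period.
The last day of the waiting period: 2019-04-02 + 77 days = 2019-06-18.
Adding 50 calendar days to 2019-06-18 gives 2019-08-07, which is the date disbursement becomes effective.

2019-08-07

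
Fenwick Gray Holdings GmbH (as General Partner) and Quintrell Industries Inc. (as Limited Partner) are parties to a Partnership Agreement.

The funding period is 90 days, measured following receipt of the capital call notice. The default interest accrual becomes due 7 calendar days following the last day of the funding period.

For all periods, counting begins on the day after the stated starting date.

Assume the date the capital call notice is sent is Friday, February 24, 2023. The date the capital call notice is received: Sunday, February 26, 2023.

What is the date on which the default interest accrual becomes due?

Adding 90 calendar days to February 26, 2023 gives May 27, 2023, which is the last day of the funding period.
The date on which the default interest accrual becomes due: 7 calendar days after May 27, 2023 is June 3, 2023.

June 3, 2023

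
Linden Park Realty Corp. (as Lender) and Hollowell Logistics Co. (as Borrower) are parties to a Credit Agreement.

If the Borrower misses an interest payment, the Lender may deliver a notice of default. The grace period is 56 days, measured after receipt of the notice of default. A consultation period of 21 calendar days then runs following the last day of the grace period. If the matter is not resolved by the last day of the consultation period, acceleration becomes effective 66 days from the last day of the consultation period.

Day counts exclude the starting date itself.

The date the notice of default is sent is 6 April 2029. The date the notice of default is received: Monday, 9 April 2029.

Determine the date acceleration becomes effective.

The last day of the grace period: 9 April 2029 + 56 days = 4 June 2029.
Adding 21 calendar days to 4 June 2029 gives 25 June 2029, which is the last day of the consultation period.
The date acceleration becomes effective: 66 calendar days after 25 June 2029 is 30 August 2029.

30 August 2029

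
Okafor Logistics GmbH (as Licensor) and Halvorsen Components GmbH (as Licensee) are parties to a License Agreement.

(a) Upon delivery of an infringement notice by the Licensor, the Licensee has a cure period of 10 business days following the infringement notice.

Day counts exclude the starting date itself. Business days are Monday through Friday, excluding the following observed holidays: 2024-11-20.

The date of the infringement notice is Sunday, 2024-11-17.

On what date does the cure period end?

From Sunday, 2024-11-17, 10 business days (Nov 18, Nov 19, Nov 21, Nov 22, Nov 25, Nov 26, Nov 27, Nov 28, Nov 29, Dec 2, skipping weekends and the listed holiday on Nov 20) brings us to Monday, 2024-12-02, which is the last day of the cure period.

2024-12-02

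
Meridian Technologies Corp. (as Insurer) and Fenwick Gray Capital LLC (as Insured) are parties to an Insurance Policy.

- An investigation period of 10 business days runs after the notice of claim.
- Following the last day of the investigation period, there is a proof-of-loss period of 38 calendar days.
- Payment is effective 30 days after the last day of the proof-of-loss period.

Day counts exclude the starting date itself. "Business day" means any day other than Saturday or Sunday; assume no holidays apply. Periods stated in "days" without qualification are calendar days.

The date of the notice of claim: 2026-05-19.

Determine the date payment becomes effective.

2026-08-09

The last day of the investigation period: 10 business days after Tuesday, 2026-05-19, skipping weekends — May 20, May 21, May 22, May 25, May 26, May 27, May 28, May 29, Jun 1, Jun 2 — lands on Tuesday, 2026-06-02.
The last day of the proof-of-loss period: 2026-06-02 + 38 days = 2026-07-10.
The date payment becomes effective: 2026-07-10 + 30 days = 2026-08-09.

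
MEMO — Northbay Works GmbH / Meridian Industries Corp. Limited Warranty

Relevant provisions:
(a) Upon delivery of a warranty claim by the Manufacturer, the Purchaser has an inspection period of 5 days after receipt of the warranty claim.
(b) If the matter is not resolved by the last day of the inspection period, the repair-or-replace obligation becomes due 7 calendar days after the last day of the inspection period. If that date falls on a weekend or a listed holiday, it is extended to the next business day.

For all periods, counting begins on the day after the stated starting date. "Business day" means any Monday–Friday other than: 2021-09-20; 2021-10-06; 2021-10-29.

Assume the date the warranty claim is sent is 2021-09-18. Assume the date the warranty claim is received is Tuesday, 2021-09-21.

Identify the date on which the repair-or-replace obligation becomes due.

2021-10-04

Adding 5 calendar days to 2021-09-21 gives 2021-09-26, which is the last day of the inspection period.
Adding 7 calendar days to 2021-09-26 gives 2021-10-03, which is the date on which the repair-or-replace obligation becomes due. That falls on a Sunday, so it rolls to the next business day, Monday, 2021-10-04.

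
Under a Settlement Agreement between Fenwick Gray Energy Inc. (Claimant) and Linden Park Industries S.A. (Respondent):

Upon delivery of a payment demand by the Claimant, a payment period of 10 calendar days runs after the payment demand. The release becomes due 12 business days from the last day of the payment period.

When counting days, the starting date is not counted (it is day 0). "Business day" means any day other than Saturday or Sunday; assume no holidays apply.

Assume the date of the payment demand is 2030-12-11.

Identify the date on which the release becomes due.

Adding 10 calendar days to 2030-12-11 gives 2030-12-21, which is the last day of the payment period.
The date on which the release becomes due: 12 business days after Saturday, 2030-12-21, skipping weekends — Dec 23, Dec 24, Dec 25, Dec 26, …, Jan 3, Jan 6, Jan 7 — lands on Tuesday, 2031-01-07.

2031-01-07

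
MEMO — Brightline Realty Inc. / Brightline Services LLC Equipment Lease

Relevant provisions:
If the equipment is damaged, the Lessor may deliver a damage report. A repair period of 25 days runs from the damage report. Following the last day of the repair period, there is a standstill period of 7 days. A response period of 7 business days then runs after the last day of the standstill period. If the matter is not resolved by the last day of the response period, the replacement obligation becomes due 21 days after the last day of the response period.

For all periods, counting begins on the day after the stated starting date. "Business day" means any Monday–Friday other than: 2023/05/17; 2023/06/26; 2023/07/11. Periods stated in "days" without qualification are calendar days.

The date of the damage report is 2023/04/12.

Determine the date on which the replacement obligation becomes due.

2023/06/14

The last day of the repair period: 2023/04/12 + 25 days = 2023/05/07.
Adding 7 calendar days to 2023/05/07 gives 2023/05/14, which is the last day of the standstill period.
From Sunday, 2023/05/14, 7 business days (May 15, May 16, May 18, May 19, May 22, May 23, May 24, skipping weekends and the listed holiday on May 17) brings us to Wednesday, 2023/05/24, which is the last day of the response period.
The date on which the replacement obligation becomes due: 2023/05/24 + 21 days = 2023/06/14.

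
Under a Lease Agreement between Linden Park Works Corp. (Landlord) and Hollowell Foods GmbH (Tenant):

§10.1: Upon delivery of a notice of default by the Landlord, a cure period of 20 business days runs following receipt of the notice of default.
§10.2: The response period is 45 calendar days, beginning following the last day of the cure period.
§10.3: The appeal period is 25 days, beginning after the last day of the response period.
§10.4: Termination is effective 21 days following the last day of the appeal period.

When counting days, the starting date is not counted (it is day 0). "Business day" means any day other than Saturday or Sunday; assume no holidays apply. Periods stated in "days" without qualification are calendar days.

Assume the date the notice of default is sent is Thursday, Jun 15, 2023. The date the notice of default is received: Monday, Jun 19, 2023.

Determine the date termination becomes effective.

Oct 16, 2023

The last day of the cure period: 20 business days after Monday, Jun 19, 2023, skipping weekends — Jun 20, Jun 21, Jun 22, Jun 23, …, Jul 13, Jul 14, Jul 17 — lands on Monday, Jul 17, 2023.
The last day of the response period: 45 calendar days after Jul 17, 2023 is Aug 31, 2023.
Adding 25 calendar days to Aug 31, 2023 gives Sep 25, 2023, which is the last day of the appeal period.
Adding 21 calendar days to Sep 25, 2023 gives Oct 16, 2023, which is the date termination becomes effective.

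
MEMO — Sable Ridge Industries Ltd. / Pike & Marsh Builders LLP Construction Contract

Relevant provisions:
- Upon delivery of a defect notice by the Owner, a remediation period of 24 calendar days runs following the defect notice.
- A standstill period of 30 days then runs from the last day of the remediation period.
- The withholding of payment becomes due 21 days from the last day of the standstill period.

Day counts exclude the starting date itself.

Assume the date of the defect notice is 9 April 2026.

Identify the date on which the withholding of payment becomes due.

Adding 24 calendar days to 9 April 2026 gives 3 May 2026, which is the last day of the remediation period.
The last day of the standstill period: 30 calendar days after 3 May 2026 is 2 June 2026.
Adding 21 calendar days to 2 June 2026 gives 23 June 2026, which is the date on which the withholding of payment becomes due.

23 June 2026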